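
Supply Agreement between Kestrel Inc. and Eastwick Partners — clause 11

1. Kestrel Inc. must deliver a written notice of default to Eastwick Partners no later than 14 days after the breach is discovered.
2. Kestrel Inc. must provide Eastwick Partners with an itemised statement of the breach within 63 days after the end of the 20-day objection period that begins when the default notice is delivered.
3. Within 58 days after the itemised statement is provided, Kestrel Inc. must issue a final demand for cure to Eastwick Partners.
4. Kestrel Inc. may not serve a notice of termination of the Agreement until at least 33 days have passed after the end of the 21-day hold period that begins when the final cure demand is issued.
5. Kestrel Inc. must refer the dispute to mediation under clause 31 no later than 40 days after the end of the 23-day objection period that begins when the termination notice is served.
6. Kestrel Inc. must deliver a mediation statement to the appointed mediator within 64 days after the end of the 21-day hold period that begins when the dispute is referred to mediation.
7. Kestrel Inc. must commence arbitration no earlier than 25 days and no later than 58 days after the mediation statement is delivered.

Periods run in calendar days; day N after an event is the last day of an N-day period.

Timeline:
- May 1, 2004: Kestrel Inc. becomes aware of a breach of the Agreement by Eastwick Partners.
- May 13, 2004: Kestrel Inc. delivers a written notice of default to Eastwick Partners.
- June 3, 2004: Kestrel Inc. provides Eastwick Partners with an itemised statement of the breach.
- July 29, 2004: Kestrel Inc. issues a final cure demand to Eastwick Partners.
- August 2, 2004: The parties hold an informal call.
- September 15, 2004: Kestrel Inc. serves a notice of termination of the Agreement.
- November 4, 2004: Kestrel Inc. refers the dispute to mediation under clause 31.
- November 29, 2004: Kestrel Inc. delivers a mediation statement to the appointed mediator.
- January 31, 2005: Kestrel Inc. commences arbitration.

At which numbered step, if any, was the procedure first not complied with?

Step 4

Step 1 — counting 14 days from May 1, 2004 (when the breach is discovered) gives a deadline of May 15, 2004; May 13, 2004 is within that limit.
Step 2 — counting 63 days from June 2, 2004 (end of the 20-day objection period, which began when the default notice is delivered on May 13, 2004) gives a deadline of August 4, 2004; done June 3, 2004 — timely.
Step 3 — counting 58 days from June 3, 2004 (when the itemised statement is provided) gives a deadline of July 31, 2004; done July 29, 2004 — timely.
Step 4 — must wait 33 days from August 19, 2004 (end of the 21-day hold period, which began when the final cure demand is issued on July 29, 2004), so not before September 21, 2004; acted on September 15, 2004, 6 days prematurely.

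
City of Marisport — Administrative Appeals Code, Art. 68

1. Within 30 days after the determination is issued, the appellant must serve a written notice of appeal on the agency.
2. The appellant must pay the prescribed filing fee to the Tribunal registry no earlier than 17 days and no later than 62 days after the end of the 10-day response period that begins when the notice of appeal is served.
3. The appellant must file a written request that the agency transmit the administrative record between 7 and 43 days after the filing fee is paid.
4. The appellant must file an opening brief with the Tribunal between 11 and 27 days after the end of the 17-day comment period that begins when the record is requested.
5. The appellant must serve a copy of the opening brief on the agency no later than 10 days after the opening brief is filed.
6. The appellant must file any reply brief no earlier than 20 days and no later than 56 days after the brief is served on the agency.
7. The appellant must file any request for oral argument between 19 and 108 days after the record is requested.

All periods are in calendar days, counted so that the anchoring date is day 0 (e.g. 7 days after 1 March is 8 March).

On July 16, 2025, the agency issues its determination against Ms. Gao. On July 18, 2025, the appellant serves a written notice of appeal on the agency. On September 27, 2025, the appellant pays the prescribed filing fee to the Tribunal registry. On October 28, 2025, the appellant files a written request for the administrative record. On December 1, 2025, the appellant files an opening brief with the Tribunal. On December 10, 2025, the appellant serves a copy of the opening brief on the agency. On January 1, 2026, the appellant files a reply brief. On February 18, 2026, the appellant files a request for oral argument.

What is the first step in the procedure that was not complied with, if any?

Step 7

Step 1: 30 days after July 16, 2025 (when the determination is issued) is August 15, 2025; done July 18, 2025 — timely.
Step 2: the window is 17–62 days after July 28, 2025 (end of the 10-day response period, which began when the notice of appeal is served on July 18, 2025), so August 14, 2025 through September 28, 2025; September 27, 2025 falls inside that range.
Step 3: the window is 7–43 days after September 27, 2025 (when the filing fee is paid), so October 4, 2025 through November 9, 2025; October 28, 2025 falls inside that range.
Step 4: the window is 11–27 days after November 14, 2025 (end of the 17-day comment period, which began when the record is requested on October 28, 2025), so November 25, 2025 through December 11, 2025; done December 1, 2025 — within the window.
Step 5: 10 days after December 1, 2025 (when the opening brief is filed) is December 11, 2025; done December 10, 2025 — timely.
Step 6: the window is 20–56 days after December 10, 2025 (when the brief is served on the agency), so December 30, 2025 through February 4, 2026; January 1, 2026 falls inside that range.
Step 7: the window is 19–108 days after October 28, 2025 (when the record is requested), so November 16, 2025 through February 13, 2026; done February 18, 2026 — 5 days after the window closed.
The analysis stops there.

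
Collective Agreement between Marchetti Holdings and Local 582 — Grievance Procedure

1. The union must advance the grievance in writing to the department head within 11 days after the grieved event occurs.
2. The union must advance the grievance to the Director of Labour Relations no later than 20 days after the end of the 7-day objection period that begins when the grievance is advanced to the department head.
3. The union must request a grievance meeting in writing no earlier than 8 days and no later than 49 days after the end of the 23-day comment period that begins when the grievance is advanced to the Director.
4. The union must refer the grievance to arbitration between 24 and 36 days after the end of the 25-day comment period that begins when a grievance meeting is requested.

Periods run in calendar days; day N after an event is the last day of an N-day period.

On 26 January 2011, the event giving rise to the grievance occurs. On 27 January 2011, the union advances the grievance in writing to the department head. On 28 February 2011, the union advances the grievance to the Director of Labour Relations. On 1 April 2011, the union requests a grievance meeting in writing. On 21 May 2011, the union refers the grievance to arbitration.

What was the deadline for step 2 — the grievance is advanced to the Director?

23 February 2011

The grievance is advanced to the department head on 27 January 2011; the 7-day objection period therefore ends 3 February 2011, and step 2 runs from that date. 20 days after 3 February 2011 is 23 February 2011.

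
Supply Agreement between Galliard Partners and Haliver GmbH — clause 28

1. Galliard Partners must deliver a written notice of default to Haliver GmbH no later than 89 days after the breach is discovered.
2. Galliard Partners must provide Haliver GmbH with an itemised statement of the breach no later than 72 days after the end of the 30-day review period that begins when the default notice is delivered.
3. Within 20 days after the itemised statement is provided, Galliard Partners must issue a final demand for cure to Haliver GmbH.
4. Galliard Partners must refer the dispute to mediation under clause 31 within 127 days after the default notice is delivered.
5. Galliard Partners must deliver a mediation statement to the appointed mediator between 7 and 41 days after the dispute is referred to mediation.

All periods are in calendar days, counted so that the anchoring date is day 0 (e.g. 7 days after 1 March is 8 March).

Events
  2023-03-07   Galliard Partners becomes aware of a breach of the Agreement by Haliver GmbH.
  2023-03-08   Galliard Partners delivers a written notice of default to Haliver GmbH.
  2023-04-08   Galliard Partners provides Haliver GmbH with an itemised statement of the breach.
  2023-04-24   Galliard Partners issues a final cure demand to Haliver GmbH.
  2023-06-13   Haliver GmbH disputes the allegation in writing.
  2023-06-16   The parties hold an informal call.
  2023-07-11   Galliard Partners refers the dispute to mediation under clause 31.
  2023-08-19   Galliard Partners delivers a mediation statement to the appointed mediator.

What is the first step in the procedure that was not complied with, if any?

None — every step was satisfied

Step 1 — counting 89 days from 2023-03-07 (when the breach is discovered) gives a deadline of 2023-06-04; done 2023-03-08 — timely.
Step 2 — counting 72 days from 2023-04-07 (end of the 30-day review period, which began when the default notice is delivered on 2023-03-08) gives a deadline of 2023-06-18; completed 2023-04-08, before the deadline.
Step 3 — counting 20 days from 2023-04-08 (when the itemised statement is provided) gives a deadline of 2023-04-28; 2023-04-24 is within that limit.
Step 4 — counting 127 days from 2023-03-08 (when the default notice is delivered) gives a deadline of 2023-07-13; done 2023-07-11 — timely.
Step 5 — 7 and 41 days from 2023-07-11 (when the dispute is referred to mediation) are 2023-07-18 and 2023-08-21 respectively; done 2023-08-19 — within the window.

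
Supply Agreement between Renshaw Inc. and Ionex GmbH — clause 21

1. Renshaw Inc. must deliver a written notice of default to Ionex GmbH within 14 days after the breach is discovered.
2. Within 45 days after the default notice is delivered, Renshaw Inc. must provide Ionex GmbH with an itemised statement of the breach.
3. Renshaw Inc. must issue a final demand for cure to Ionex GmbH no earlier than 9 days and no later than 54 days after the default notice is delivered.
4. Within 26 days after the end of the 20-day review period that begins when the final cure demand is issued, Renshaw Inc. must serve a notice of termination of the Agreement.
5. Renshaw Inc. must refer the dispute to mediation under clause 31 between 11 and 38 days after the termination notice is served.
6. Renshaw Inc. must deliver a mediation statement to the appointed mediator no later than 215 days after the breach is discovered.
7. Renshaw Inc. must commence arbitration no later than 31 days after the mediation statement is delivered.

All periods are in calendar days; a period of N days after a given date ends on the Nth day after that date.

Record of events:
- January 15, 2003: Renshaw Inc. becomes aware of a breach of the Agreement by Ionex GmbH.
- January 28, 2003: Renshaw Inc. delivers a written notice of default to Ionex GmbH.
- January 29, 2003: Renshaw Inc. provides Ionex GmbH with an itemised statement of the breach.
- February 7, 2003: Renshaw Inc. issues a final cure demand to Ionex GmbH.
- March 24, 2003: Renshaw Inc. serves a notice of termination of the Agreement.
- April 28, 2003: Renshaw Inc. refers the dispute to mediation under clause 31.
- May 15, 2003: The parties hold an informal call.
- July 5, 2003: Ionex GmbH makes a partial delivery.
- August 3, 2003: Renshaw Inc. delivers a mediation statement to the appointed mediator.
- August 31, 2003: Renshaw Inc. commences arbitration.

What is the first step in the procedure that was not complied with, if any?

None — every step was satisfied

Step 1: 14 days after January 15, 2003 (when the breach is discovered) is January 29, 2003; completed January 28, 2003, before the deadline.
Step 2: 45 days after January 28, 2003 (when the default notice is delivered) is March 14, 2003; completed January 29, 2003, before the deadline.
Step 3: the window is 9–54 days after January 28, 2003 (when the default notice is delivered), so February 6, 2003 through March 23, 2003; done February 7, 2003, which is between those dates.
Step 4: 26 days after February 27, 2003 (end of the 20-day review period, which began when the final cure demand is issued on February 7, 2003) is March 25, 2003; March 24, 2003 is within that limit.
Step 5: the window is 11–38 days after March 24, 2003 (when the termination notice is served), so April 4, 2003 through May 1, 2003; April 28, 2003 falls inside that range.
Step 6: 215 days after January 15, 2003 (when the breach is discovered) is August 18, 2003; August 3, 2003 is within that limit.
Step 7: 31 days after August 3, 2003 (when the mediation statement is delivered) is September 3, 2003; completed August 31, 2003, before the deadline.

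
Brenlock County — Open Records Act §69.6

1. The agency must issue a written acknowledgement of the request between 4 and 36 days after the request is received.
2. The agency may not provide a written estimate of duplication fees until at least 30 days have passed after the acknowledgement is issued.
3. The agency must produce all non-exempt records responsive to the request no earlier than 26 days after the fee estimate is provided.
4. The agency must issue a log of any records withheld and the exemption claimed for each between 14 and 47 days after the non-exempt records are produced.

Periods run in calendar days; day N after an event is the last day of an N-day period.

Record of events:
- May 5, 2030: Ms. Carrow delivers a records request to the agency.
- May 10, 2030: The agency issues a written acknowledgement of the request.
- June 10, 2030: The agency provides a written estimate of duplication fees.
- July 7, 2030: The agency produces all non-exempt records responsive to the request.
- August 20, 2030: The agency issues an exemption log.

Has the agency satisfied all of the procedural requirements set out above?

(1) the permitted window runs from May 5, 2030 + 4 = May 9, 2030 to May 5, 2030 + 36 = June 10, 2030; May 10, 2030 falls inside that range.
(2) permitted from May 10, 2030 + 30 days = June 9, 2030 onward; done June 10, 2030, after the minimum wait.
(3) permitted from June 10, 2030 + 26 days = July 6, 2030 onward; done July 7, 2030, after the minimum wait.
(4) the permitted window runs from July 7, 2030 + 14 = July 21, 2030 to July 7, 2030 + 47 = August 23, 2030; done August 20, 2030 — within the window.

Yes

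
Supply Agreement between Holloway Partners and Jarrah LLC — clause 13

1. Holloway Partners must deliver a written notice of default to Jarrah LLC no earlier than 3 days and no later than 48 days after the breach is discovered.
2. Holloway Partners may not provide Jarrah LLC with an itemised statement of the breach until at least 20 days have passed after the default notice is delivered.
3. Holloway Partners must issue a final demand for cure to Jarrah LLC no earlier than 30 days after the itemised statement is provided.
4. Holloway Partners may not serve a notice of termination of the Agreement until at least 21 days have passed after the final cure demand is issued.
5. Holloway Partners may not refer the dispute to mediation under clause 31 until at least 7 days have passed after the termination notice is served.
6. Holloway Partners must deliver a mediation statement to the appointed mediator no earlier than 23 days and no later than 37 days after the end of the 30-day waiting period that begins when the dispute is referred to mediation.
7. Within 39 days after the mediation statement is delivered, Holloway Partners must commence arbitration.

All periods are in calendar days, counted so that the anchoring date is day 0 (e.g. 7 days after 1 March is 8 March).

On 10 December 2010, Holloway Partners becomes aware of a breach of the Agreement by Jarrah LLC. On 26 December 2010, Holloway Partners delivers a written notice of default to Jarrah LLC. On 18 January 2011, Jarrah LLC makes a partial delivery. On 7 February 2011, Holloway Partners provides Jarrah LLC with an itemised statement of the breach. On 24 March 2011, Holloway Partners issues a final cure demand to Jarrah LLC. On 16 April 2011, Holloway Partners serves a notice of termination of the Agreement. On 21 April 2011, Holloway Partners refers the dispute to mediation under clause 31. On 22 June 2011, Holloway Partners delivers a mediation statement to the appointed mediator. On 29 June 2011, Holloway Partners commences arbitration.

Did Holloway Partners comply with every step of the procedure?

No

Step 1 — 3 and 48 days from 10 December 2010 (when the breach is discovered) are 13 December 2010 and 27 January 2011 respectively; done 26 December 2010, which is between those dates.
Step 2 — must wait 20 days from 26 December 2010 (when the default notice is delivered), so not before 15 January 2011; 7 February 2011 is on or after that date.
Step 3 — must wait 30 days from 7 February 2011 (when the itemised statement is provided), so not before 9 March 2011; done 24 March 2011, after the minimum wait.
Step 4 — must wait 21 days from 24 March 2011 (when the final cure demand is issued), so not before 14 April 2011; 16 April 2011 is on or after that date.
Step 5 — must wait 7 days from 16 April 2011 (when the termination notice is served), so not before 23 April 2011; 21 April 2011 is 2 days before the earliest permitted date.
No need to go further; step 5 was not satisfied.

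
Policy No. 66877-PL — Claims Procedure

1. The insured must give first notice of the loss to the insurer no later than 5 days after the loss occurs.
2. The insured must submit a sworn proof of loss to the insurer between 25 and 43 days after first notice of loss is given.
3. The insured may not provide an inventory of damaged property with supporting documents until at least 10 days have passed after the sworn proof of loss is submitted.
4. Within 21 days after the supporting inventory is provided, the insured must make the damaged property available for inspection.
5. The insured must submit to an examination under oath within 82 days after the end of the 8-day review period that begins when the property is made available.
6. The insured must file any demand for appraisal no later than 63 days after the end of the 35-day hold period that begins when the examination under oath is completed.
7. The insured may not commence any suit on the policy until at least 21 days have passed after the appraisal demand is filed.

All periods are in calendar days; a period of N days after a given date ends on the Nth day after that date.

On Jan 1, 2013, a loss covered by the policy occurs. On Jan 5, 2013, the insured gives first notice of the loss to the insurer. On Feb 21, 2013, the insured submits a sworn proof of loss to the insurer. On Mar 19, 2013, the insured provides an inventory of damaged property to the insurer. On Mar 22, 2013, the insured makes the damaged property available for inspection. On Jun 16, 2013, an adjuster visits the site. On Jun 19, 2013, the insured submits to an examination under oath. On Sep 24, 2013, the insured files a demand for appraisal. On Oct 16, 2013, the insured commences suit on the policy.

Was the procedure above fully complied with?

Step 1: 5 days after Jan 1, 2013 (when the loss occurs) is Jan 6, 2013; Jan 5, 2013 is within that limit.
Step 2: the window is 25–43 days after Jan 5, 2013 (when first notice of loss is given), so Jan 30, 2013 through Feb 17, 2013; Feb 21, 2013 is 4 days past the end of the window.
The procedure was therefore not followed at step 2.

No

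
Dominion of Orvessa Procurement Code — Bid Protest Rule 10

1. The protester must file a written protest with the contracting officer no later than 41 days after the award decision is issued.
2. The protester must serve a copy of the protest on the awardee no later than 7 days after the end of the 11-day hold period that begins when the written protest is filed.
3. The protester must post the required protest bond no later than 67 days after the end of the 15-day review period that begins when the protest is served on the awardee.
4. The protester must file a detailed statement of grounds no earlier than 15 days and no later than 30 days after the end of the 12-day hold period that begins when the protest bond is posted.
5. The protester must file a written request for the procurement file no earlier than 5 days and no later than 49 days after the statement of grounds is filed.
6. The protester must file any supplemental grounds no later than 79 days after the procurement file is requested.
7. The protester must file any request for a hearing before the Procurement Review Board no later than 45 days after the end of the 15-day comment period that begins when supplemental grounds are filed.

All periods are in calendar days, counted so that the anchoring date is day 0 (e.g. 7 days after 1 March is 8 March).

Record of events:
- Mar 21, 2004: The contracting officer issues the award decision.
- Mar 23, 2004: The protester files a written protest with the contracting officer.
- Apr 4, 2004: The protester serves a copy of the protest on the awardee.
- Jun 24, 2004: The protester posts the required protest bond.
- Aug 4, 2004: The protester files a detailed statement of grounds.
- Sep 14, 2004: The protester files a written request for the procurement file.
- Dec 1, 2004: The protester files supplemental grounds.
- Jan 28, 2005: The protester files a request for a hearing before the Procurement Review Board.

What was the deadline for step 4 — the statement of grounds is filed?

Aug 5, 2004

The protest bond is posted on Jun 24, 2004; the 12-day hold period therefore ends Jul 6, 2004, and step 4 runs from that date. The window is 15–30 days after Jul 6, 2004; it closes on Aug 5, 2004.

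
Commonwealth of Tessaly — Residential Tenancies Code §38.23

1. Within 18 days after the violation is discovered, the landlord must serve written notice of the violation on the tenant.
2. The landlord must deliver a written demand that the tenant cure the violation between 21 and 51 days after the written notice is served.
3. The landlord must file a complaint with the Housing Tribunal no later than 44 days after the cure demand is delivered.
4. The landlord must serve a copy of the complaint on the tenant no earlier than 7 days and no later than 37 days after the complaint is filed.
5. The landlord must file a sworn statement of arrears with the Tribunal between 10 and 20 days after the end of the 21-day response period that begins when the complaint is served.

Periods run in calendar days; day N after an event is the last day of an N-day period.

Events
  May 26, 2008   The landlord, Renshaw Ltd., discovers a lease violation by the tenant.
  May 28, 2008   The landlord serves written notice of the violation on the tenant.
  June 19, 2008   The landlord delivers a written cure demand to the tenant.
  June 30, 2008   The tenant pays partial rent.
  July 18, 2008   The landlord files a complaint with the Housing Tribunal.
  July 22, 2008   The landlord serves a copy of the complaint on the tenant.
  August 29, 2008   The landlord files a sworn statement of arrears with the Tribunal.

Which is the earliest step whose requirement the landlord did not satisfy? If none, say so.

Step 4

(1) due by May 26, 2008 + 18 days = June 13, 2008; May 28, 2008 is within that limit.
(2) the permitted window runs from May 28, 2008 + 21 = June 18, 2008 to May 28, 2008 + 51 = July 18, 2008; done June 19, 2008, which is between those dates.
(3) due by June 19, 2008 + 44 days = August 2, 2008; done July 18, 2008 — timely.
(4) the permitted window runs from July 18, 2008 + 7 = July 25, 2008 to July 18, 2008 + 37 = August 24, 2008; done July 22, 2008 — 3 days before the window opened.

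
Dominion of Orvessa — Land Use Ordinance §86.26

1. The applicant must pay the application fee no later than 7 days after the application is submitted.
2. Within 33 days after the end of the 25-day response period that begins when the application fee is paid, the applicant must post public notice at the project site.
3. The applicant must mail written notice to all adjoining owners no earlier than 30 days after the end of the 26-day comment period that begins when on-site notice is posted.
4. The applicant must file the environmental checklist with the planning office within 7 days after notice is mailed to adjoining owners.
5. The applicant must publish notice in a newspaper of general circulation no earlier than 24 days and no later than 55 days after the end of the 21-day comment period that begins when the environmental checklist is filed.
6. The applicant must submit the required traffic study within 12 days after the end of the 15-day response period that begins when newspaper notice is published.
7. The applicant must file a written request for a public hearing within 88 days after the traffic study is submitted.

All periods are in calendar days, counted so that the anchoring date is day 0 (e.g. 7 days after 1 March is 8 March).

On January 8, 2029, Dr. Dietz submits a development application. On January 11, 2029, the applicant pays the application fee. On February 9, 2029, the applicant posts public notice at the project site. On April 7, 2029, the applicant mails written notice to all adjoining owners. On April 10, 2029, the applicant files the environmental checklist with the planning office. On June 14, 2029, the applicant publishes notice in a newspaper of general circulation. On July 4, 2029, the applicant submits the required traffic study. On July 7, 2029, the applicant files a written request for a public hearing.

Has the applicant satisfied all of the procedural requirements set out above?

Yes

Step 1 — counting 7 days from January 8, 2029 (when the application is submitted) gives a deadline of January 15, 2029; January 11, 2029 is within that limit.
Step 2 — counting 33 days from February 5, 2029 (end of the 25-day response period, which began when the application fee is paid on January 11, 2029) gives a deadline of March 10, 2029; done February 9, 2029 — timely.
Step 3 — must wait 30 days from March 7, 2029 (end of the 26-day comment period, which began when on-site notice is posted on February 9, 2029), so not before April 6, 2029; done April 7, 2029 — permitted.
Step 4 — counting 7 days from April 7, 2029 (when notice is mailed to adjoining owners) gives a deadline of April 14, 2029; done April 10, 2029 — timely.
Step 5 — 24 and 55 days from May 1, 2029 (end of the 21-day comment period, which began when the environmental checklist is filed on April 10, 2029) are May 25, 2029 and June 25, 2029 respectively; June 14, 2029 falls inside that range.
Step 6 — counting 12 days from June 29, 2029 (end of the 15-day response period, which began when newspaper notice is published on June 14, 2029) gives a deadline of July 11, 2029; completed July 4, 2029, before the deadline.
Step 7 — counting 88 days from July 4, 2029 (when the traffic study is submitted) gives a deadline of September 30, 2029; completed July 7, 2029, before the deadline.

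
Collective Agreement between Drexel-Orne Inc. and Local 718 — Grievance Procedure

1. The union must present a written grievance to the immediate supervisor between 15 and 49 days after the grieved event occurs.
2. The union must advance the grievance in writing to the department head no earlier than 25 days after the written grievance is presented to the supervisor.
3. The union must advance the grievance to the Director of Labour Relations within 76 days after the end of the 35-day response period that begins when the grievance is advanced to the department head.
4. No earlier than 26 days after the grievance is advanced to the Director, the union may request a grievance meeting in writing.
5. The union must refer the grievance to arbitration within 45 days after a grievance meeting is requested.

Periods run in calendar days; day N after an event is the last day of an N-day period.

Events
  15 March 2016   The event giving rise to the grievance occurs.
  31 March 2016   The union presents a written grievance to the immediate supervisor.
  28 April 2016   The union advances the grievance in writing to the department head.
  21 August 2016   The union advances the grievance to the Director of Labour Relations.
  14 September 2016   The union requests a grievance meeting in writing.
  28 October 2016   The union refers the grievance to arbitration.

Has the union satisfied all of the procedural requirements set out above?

No

Step 1: the window is 15–49 days after 15 March 2016 (when the grieved event occurs), so 30 March 2016 through 3 May 2016; done 31 March 2016, which is between those dates.
Step 2: the earliest permitted date is 25 days after 31 March 2016 (when the written grievance is presented to the supervisor), i.e. 25 April 2016; done 28 April 2016, after the minimum wait.
Step 3: 76 days after 2 June 2016 (end of the 35-day response period, which began when the grievance is advanced to the department head on 28 April 2016) is 17 August 2016; not done until 21 August 2016, 4 days after the deadline.
The analysis stops there.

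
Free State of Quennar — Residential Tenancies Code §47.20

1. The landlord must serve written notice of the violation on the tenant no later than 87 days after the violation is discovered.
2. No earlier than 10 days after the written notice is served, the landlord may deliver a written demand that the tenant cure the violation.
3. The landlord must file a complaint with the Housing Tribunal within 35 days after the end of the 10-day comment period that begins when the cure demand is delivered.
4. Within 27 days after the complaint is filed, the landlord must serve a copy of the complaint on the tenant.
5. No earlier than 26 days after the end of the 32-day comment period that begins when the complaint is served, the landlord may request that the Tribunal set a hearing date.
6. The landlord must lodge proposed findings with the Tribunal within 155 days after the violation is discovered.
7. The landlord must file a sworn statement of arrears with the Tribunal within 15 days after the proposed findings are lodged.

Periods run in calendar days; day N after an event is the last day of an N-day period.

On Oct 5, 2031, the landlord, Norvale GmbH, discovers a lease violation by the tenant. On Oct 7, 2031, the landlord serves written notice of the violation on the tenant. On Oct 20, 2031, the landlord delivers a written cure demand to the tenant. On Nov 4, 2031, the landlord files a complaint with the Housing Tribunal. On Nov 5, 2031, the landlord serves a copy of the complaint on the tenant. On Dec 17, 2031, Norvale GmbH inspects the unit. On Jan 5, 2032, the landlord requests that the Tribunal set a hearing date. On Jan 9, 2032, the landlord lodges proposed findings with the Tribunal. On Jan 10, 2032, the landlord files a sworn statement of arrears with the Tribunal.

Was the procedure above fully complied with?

Yes

(1) due by Oct 5, 2031 + 87 days = Dec 31, 2031; Oct 7, 2031 is within that limit.
(2) permitted from Oct 7, 2031 + 10 days = Oct 17, 2031 onward; Oct 20, 2031 is on or after that date.
(3) due by Oct 30, 2031 + 35 days = Dec 4, 2031; Nov 4, 2031 is within that limit.
(4) due by Nov 4, 2031 + 27 days = Dec 1, 2031; Nov 5, 2031 is within that limit.
(5) permitted from Dec 7, 2031 + 26 days = Jan 2, 2032 onward; Jan 5, 2032 is on or after that date.
(6) due by Oct 5, 2031 + 155 days = Mar 8, 2032; Jan 9, 2032 is within that limit.
(7) due by Jan 9, 2032 + 15 days = Jan 24, 2032; Jan 10, 2032 is within that limit.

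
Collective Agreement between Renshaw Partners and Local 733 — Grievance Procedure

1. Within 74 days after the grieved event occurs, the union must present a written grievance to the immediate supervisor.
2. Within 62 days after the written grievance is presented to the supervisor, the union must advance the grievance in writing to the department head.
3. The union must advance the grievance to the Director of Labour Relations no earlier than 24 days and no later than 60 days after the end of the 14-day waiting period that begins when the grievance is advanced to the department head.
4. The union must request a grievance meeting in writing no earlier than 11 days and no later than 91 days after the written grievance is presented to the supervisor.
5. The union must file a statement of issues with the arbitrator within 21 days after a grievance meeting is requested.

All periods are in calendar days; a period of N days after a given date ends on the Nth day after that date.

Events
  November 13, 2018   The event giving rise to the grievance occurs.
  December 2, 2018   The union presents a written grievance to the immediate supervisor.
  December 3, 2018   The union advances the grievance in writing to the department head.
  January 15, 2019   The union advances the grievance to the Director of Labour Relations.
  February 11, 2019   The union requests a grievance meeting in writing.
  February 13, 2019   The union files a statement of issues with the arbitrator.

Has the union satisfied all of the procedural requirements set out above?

Step 1 — counting 74 days from November 13, 2018 (when the grieved event occurs) gives a deadline of January 26, 2019; done December 2, 2018 — timely.
Step 2 — counting 62 days from December 2, 2018 (when the written grievance is presented to the supervisor) gives a deadline of February 2, 2019; completed December 3, 2018, before the deadline.
Step 3 — 24 and 60 days from December 17, 2018 (end of the 14-day waiting period, which began when the grievance is advanced to the department head on December 3, 2018) are January 10, 2019 and February 15, 2019 respectively; January 15, 2019 falls inside that range.
Step 4 — 11 and 91 days from December 2, 2018 (when the written grievance is presented to the supervisor) are December 13, 2018 and March 3, 2019 respectively; February 11, 2019 falls inside that range.
Step 5 — counting 21 days from February 11, 2019 (when a grievance meeting is requested) gives a deadline of March 4, 2019; done February 13, 2019 — timely.

Yes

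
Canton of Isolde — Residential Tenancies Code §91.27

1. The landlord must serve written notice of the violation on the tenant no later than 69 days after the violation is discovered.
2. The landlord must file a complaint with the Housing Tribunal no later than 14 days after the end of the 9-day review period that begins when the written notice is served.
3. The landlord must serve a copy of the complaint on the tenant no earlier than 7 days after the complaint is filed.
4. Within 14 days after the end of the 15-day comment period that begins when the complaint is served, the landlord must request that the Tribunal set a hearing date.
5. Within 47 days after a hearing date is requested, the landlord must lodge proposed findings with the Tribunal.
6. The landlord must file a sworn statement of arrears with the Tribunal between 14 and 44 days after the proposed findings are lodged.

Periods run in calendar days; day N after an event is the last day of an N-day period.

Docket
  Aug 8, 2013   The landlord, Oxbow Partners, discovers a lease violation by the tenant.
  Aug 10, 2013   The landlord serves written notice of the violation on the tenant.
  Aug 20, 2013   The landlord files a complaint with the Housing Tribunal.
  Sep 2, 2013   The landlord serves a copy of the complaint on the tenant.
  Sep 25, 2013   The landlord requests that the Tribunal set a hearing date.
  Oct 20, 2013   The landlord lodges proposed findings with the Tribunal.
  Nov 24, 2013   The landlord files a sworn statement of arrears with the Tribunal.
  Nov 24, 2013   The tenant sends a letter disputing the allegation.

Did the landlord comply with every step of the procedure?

(1) due by Aug 8, 2013 + 69 days = Oct 16, 2013; completed Aug 10, 2013, before the deadline.
(2) due by Aug 19, 2013 + 14 days = Sep 2, 2013; Aug 20, 2013 is within that limit.
(3) permitted from Aug 20, 2013 + 7 days = Aug 27, 2013 onward; done Sep 2, 2013 — permitted.
(4) due by Sep 17, 2013 + 14 days = Oct 1, 2013; Sep 25, 2013 is within that limit.
(5) due by Sep 25, 2013 + 47 days = Nov 11, 2013; completed Oct 20, 2013, before the deadline.
(6) the permitted window runs from Oct 20, 2013 + 14 = Nov 3, 2013 to Oct 20, 2013 + 44 = Dec 3, 2013; done Nov 24, 2013, which is between those dates.

Yes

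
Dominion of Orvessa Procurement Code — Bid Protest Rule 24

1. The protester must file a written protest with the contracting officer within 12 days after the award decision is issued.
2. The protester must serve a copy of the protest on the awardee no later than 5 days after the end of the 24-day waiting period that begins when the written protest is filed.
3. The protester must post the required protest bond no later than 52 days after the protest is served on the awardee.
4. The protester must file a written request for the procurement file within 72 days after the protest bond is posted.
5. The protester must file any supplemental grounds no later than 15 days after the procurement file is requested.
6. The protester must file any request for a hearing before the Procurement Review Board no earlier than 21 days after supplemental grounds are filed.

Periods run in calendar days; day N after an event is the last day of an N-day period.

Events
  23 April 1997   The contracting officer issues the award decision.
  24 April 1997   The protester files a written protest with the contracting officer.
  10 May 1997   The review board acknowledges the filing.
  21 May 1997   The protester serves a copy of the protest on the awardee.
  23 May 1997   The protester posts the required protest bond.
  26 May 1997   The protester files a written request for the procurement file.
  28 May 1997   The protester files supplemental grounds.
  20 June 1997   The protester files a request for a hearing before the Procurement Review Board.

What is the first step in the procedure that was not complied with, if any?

Step 1: 12 days after 23 April 1997 (when the award decision is issued) is 5 May 1997; completed 24 April 1997, before the deadline.
Step 2: 5 days after 18 May 1997 (end of the 24-day waiting period, which began when the written protest is filed on 24 April 1997) is 23 May 1997; done 21 May 1997 — timely.
Step 3: 52 days after 21 May 1997 (when the protest is served on the awardee) is 12 July 1997; 23 May 1997 is within that limit.
Step 4: 72 days after 23 May 1997 (when the protest bond is posted) is 3 August 1997; completed 26 May 1997, before the deadline.
Step 5: 15 days after 26 May 1997 (when the procurement file is requested) is 10 June 1997; 28 May 1997 is within that limit.
Step 6: the earliest permitted date is 21 days after 28 May 1997 (when supplemental grounds are filed), i.e. 18 June 1997; done 20 June 1997, after the minimum wait.

None — every step was satisfied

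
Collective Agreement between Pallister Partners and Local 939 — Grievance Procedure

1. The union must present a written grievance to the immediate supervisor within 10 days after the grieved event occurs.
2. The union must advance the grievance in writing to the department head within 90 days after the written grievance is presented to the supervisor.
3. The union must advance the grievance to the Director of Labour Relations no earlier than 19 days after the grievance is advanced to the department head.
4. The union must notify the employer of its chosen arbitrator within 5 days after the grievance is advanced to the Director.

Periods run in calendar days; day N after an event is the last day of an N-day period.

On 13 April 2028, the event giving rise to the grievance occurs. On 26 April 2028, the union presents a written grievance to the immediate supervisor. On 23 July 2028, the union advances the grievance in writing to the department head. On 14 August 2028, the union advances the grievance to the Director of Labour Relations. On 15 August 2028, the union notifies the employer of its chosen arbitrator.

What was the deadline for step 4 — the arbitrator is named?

Step 4 runs from 14 August 2028, when the grievance is advanced to the Director. 5 days after 14 August 2028 is 19 August 2028.

19 August 2028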